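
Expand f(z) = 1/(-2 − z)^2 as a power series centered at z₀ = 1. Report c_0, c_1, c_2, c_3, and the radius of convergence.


Let w = z − z₀, so z = z₀ + w.
Then -2 − z = -2 − (z₀ + w) = (-2 − z₀) − w = -3 − w.
f(z) = 1/(-3 − w)^2 = (1/(-3)^2) · (1 − w/(-3))^{−2}.
By the binomial series (1−u)^{−2} = Σ_{n≥0} C(n+1, 1) u^n for |u|<1, with u = w/(-3):
  c_n = C(n+1, 1) / (-3)^(n+2).
  c_0 = 1/(-3)^2 = 1/9.
  c_1 = 2/(-3)^3 = -2/27.
  c_2 = 3/(-3)^4 = 1/27.
  c_3 = 4/(-3)^5 = -4/243.
The series is valid for |w/d| < 1, i.e. |z − z₀| < |d|.
Radius of convergence: R = |-2 − z₀| = |-3| = 3 (distance from z₀ to the singularity z = -2).

c_0 = 1/9, c_1 = -2/27, c_2 = 1/27, c_3 = -4/243; R = 3.


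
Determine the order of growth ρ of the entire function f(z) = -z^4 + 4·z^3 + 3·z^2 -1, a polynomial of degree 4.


|f(z)| ≤ Σ|c_k|·r^k = O(r^4) as r → ∞. Polynomial growth is O(e^{r^ε}) for every ε > 0 (since r^4/e^{r^ε} → 0), so ρ ≤ ε for all ε > 0, i.e. ρ = 0. Every nonconstant polynomial has order 0.
Therefore ρ = 0.

Order ρ = 0.


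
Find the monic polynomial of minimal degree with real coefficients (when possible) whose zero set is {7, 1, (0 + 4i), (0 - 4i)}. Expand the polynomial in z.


The polynomial is p(z) = ∏_{α ∈ S} (z − α), where S = {7, 1, (0 + 4i), (0 - 4i)}.
Expanding the product yields: p(z) = z^4 -8·z^3 + 23·z^2 -128·z + 112.
Note conjugate pairs combine to real quadratics: (z − (0+4i))(z − (0−4i)) = z² + 16.
The resulting polynomial has degree 4 and real coefficients as required.

p(z) = z^4 -8·z^3 + 23·z^2 -128·z + 112.


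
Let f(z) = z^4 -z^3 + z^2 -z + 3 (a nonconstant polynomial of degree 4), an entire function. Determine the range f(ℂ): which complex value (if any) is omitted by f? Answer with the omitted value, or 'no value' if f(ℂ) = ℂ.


Little Picard bounds the complement of f(ℂ) to at most one point.
For every w ∈ ℂ, the equation p(z) − w = 0 is a nonconstant polynomial in z and hence has at least one root by the fundamental theorem of algebra. So p is surjective onto ℂ, omitting no value.

Omitted value: no value.


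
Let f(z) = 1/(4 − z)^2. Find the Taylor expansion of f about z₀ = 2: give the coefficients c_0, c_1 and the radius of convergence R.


Let w = z − z₀, so z = z₀ + w.
Then 4 − z = 4 − (z₀ + w) = (4 − z₀) − w = 2 − w.
f(z) = 1/(2 − w)^2 = (1/(2)^2) · (1 − w/(2))^{−2}.
By the binomial series (1−u)^{−2} = Σ_{n≥0} C(n+1, 1) u^n for |u|<1, with u = w/(2):
  c_n = C(n+1, 1) / (2)^(n+2).
  c_0 = 1/(2)^2 = 1/4.
  c_1 = 2/(2)^3 = 1/4.
The series is valid for |w/d| < 1, i.e. |z − z₀| < |d|.
Radius of convergence: R = |4 − z₀| = |2| = 2 (distance from z₀ to the singularity z = 4).

c_0 = 1/4, c_1 = 1/4; R = 2.


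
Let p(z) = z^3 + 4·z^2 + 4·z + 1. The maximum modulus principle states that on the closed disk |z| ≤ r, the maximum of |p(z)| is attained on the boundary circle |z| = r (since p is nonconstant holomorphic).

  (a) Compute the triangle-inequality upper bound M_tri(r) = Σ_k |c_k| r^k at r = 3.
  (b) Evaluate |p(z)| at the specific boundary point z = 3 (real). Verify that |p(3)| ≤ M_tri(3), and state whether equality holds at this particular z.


Coefficients: c_0 = 1, c_1 = 4, c_2 = 4, c_3 = 1. Radius r = 3.
Part (a). Triangle bound: M_tri(r) = Σ_k |c_k| r^k
  = |1|·3^0 + |4|·3^1 + |4|·3^2 + |1|·3^3
  = 1 + 12 + 36 + 27 = 76.
This bounds M(r) := max_{|z|=r} |p(z)| from above; equality holds iff all terms c_k z^k can be made to align in phase at a single z on |z|=r.
Part (b). At z = 3 (real, on the circle |z| = r):
  p(3) = (1)·3^0 + (4)·3^1 + (4)·3^2 + (1)·3^3 = 76.
  |p(3)| = 76.
Since all nonzero coefficients share the same sign, |p(3)| = 76 = M_tri(3); the triangle bound is attained at z = 3, so in fact M(r) = 76.

M_tri(3) = 76; |p(3)| = 76; equality at z=3: yes.


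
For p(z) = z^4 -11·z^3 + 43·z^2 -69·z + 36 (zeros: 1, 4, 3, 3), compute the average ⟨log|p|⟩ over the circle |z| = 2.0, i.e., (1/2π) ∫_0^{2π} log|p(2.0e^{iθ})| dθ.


Zeros: 1, 3, 3, 4; r = 2.0.
Inside |z| < r: 1. Outside (|z| ≥ r): 3, 3, 4.
p(0) = 36, so log|p(0)| = log(36) = 3.5835.
Apply Jensen: I(r) = log|p(0)| + Σ_k log(r/|z_k|), summed over zeros inside |z| < r.
  log(r/|z_k|) for z_k = 1: log(2.0/1) = 0.6931
  Outside zeros (3, 3, 4) contribute nothing to the Jensen sum.
Sum over inside zeros: 0.6931.
I(r) = log|p(0)| + (inside sum) = 3.5835 + 0.6931 = 4.2767.
Note: since some zeros are outside |z| ≤ r, the simplified n·log(r) form does NOT apply — only the inside zeros contribute.

I(r) ≈ 4.2767.


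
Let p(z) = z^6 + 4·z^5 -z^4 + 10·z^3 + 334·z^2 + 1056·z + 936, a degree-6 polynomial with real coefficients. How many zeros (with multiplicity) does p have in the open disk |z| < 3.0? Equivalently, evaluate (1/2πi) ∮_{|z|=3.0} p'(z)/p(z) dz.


The zeros of p are: (-3 + 2i), (-3 - 2i), (3 + 3i), (3 - 3i), -2, -2.
Their magnitudes are: 3.606, 3.606, 4.243, 4.243, 2, 2.
Zeros with |z| < R = 3.0: -2, -2.
Count = 2.
By the argument principle, (1/2πi) ∮_{|z|=R} p'(z)/p(z) dz equals exactly this count.

Number of zeros inside |z| < 3.0: 2.


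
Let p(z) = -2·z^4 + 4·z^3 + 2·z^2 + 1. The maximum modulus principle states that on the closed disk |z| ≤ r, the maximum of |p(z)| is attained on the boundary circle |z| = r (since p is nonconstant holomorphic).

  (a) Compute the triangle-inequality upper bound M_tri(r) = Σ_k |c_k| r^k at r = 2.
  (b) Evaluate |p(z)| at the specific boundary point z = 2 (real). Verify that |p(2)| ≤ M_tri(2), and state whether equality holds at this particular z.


Coefficients: c_0 = 1, c_1 = 0, c_2 = 2, c_3 = 4, c_4 = -2. Radius r = 2.
Part (a). Triangle bound: M_tri(r) = Σ_k |c_k| r^k
  = |1|·2^0 + |0|·2^1 + |2|·2^2 + |4|·2^3 + |-2|·2^4
  = 1 + 0 + 8 + 32 + 32 = 73.
This bounds M(r) := max_{|z|=r} |p(z)| from above; equality holds iff all terms c_k z^k can be made to align in phase at a single z on |z|=r.
Part (b). At z = 2 (real, on the circle |z| = r):
  p(2) = (1)·2^0 + (0)·2^1 + (2)·2^2 + (4)·2^3 + (-2)·2^4 = 9.
  |p(2)| = 9.
Check: |p(2)| = 9 ≤ 73 = M_tri(2). ✓ Equality does not hold at z = 2 (the coefficients have mixed signs, so the terms do not all align in phase there).

M_tri(2) = 73; |p(2)| = 9; equality at z=2: no.


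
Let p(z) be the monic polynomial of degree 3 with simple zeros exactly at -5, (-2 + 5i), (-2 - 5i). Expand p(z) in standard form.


The polynomial is p(z) = ∏_{α ∈ S} (z − α), where S = {-5, (-2 + 5i), (-2 - 5i)}.
Expanding the product yields: p(z) = z^3 + 9·z^2 + 49·z + 145.
Note conjugate pairs combine to real quadratics: (z − (-2+5i))(z − (-2−5i)) = z² + 4z + 29.
The resulting polynomial has degree 3 and real coefficients as required.

p(z) = z^3 + 9·z^2 + 49·z + 145.


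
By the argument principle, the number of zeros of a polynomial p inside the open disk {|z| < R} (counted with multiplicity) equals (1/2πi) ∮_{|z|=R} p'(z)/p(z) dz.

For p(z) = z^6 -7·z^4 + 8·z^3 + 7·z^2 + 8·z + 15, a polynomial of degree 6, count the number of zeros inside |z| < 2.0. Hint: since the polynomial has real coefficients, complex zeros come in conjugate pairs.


The zeros of p are: -3, -1, (2 + 1i), (2 - 1i), (0 + 1i), (0 - 1i).
Their magnitudes are: 3, 1, 2.236, 2.236, 1, 1.
Zeros with |z| < R = 2.0: -1, (0 + 1i), (0 - 1i).
Count = 3.
By the argument principle, (1/2πi) ∮_{|z|=R} p'(z)/p(z) dz equals exactly this count.

Number of zeros inside |z| < 2.0: 3.


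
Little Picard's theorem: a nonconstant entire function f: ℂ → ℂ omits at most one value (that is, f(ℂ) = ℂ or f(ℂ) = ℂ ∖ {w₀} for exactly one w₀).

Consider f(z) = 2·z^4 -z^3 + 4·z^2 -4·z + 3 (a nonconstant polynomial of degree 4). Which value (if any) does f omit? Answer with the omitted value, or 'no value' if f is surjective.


Little Picard bounds the complement of f(ℂ) to at most one point.
For every w ∈ ℂ, the equation p(z) − w = 0 is a nonconstant polynomial in z and hence has at least one root by the fundamental theorem of algebra. So p is surjective onto ℂ, omitting no value.

Omitted value: no value.


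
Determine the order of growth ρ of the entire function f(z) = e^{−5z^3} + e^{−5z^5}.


Each summand is entire of order 3 and 5 respectively (as in the single-exponential case). The order of a sum is at most the max of the orders, so ρ ≤ 5. For the lower bound: on |z|=r choose arg z so that -5z^5 is real positive; then |e^{-5z^5}| = e^{5r^5} while |e^{-5z^3}| ≤ e^{5r^3} = o(e^{5r^5}). So |f| ≥ e^{5r^5}(1 − o(1)) and ρ ≥ 5. Hence ρ = max(3, 5) = 5.
Therefore ρ = 5.

Order ρ = 5.


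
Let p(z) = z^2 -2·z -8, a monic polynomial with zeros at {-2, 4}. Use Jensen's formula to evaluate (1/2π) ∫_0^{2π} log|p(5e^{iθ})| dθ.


Zeros: -2, 4; r = 5.
Inside |z| < r: -2, 4. Outside (|z| ≥ r): ∅.
p(0) = -8, so log|p(0)| = log(8) = 2.0794.
Apply Jensen: I(r) = log|p(0)| + Σ_k log(r/|z_k|), summed over zeros inside |z| < r.
  log(r/|z_k|) for z_k = -2: log(5/2) = 0.9163
  log(r/|z_k|) for z_k = 4: log(5/4) = 0.2231
Sum over inside zeros: 1.1394.
I(r) = log|p(0)| + (inside sum) = 2.0794 + 1.1394 = 3.2189.
Closed form (all zeros inside, monic): I(r) = n·log(r) = 2·log(5) = 3.2189. ✓

I(r) ≈ 3.2189.


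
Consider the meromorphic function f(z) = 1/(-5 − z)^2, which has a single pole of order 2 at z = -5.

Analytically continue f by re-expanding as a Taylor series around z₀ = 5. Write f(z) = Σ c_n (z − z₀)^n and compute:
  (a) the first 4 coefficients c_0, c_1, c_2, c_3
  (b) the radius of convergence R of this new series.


Let w = z − z₀, so z = z₀ + w.
Then -5 − z = -5 − (z₀ + w) = (-5 − z₀) − w = -10 − w.
f(z) = 1/(-10 − w)^2 = (1/(-10)^2) · (1 − w/(-10))^{−2}.
By the binomial series (1−u)^{−2} = Σ_{n≥0} C(n+1, 1) u^n for |u|<1, with u = w/(-10):
  c_n = C(n+1, 1) / (-10)^(n+2).
  c_0 = 1/(-10)^2 = 1/100.
  c_1 = 2/(-10)^3 = -1/500.
  c_2 = 3/(-10)^4 = 3/10000.
  c_3 = 4/(-10)^5 = -1/25000.
The series is valid for |w/d| < 1, i.e. |z − z₀| < |d|.
Radius of convergence: R = |-5 − z₀| = |-10| = 10 (distance from z₀ to the singularity z = -5).

c_0 = 1/100, c_1 = -1/500, c_2 = 3/10000, c_3 = -1/25000; R = 10.


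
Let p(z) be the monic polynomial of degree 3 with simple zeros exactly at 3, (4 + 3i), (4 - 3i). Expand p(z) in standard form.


The polynomial is p(z) = ∏_{α ∈ S} (z − α), where S = {3, (4 + 3i), (4 - 3i)}.
Expanding the product yields: p(z) = z^3 -11·z^2 + 49·z -75.
Note conjugate pairs combine to real quadratics: (z − (4+3i))(z − (4−3i)) = z² − 8z + 25.
The resulting polynomial has degree 3 and real coefficients as required.

p(z) = z^3 -11·z^2 + 49·z -75.


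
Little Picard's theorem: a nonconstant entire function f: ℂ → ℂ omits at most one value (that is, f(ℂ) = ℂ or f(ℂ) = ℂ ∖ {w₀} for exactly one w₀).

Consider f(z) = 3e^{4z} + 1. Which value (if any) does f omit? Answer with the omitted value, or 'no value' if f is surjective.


Little Picard bounds the complement of f(ℂ) to at most one point.
e^{4z} is never zero on ℂ, so 3·e^{4z} takes every value in ℂ ∖ {0}. Adding 1 shifts the range to ℂ ∖ {1}. Thus f omits exactly the value 1.

Omitted value: 1.


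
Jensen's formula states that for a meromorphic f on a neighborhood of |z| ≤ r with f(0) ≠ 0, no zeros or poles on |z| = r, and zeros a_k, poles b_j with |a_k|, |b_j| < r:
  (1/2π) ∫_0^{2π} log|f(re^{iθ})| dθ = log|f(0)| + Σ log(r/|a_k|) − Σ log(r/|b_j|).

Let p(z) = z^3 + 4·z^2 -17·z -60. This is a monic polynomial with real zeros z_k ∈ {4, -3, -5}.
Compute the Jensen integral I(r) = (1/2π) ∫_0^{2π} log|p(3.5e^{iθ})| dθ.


Zeros: -5, -3, 4; r = 3.5.
Inside |z| < r: -3. Outside (|z| ≥ r): -5, 4.
p(0) = -60, so log|p(0)| = log(60) = 4.0943.
Apply Jensen: I(r) = log|p(0)| + Σ_k log(r/|z_k|), summed over zeros inside |z| < r.
  log(r/|z_k|) for z_k = -3: log(3.5/3) = 0.1542
  Outside zeros (-5, 4) contribute nothing to the Jensen sum.
Sum over inside zeros: 0.1542.
I(r) = log|p(0)| + (inside sum) = 4.0943 + 0.1542 = 4.2485.
Note: since some zeros are outside |z| ≤ r, the simplified n·log(r) form does NOT apply — only the inside zeros contribute.

I(r) ≈ 4.2485.


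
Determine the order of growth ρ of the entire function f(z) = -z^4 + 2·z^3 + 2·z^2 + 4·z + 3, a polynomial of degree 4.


|f(z)| ≤ Σ|c_k|·r^k = O(r^4) as r → ∞. Polynomial growth is O(e^{r^ε}) for every ε > 0 (since r^4/e^{r^ε} → 0), so ρ ≤ ε for all ε > 0, i.e. ρ = 0. Every nonconstant polynomial has order 0.
Therefore ρ = 0.

Order ρ = 0.


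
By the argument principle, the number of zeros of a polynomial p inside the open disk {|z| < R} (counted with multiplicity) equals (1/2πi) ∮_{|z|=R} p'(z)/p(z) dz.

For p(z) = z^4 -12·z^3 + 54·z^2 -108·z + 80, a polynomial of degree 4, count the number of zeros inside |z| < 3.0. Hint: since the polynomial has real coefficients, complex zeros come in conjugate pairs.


The zeros of p are: 4, 2, (3 + 1i), (3 - 1i).
Their magnitudes are: 4, 2, 3.162, 3.162.
Zeros with |z| < R = 3.0: 2.
Count = 1.
By the argument principle, (1/2πi) ∮_{|z|=R} p'(z)/p(z) dz equals exactly this count.

Number of zeros inside |z| < 3.0: 1.


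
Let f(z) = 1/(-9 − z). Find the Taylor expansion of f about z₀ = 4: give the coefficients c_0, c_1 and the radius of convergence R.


Let w = z − z₀, so z = z₀ + w.
Then -9 − z = -9 − (z₀ + w) = (-9 − z₀) − w = -13 − w.
f(z) = 1/(-13 − w) = (1/(-13)) · 1/(1 − w/(-13)) = Σ_{n≥0} w^n / (-13)^(n+1).
So c_n = 1/(-13)^(n+1):
  c_0 = 1/(-13)^1 = -1/13.
  c_1 = 1/(-13)^2 = 1/169.
The series is valid for |w/d| < 1, i.e. |z − z₀| < |d|.
Radius of convergence: R = |-9 − z₀| = |-13| = 13 (distance from z₀ to the singularity z = -9).

c_0 = -1/13, c_1 = 1/169; R = 13.


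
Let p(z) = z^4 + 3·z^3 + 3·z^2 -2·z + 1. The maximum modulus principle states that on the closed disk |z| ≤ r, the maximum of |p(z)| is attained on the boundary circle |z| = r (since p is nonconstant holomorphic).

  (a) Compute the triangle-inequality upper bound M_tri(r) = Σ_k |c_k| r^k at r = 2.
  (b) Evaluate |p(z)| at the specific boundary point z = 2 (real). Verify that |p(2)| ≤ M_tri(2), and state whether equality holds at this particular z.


Coefficients: c_0 = 1, c_1 = -2, c_2 = 3, c_3 = 3, c_4 = 1. Radius r = 2.
Part (a). Triangle bound: M_tri(r) = Σ_k |c_k| r^k
  = |1|·2^0 + |-2|·2^1 + |3|·2^2 + |3|·2^3 + |1|·2^4
  = 1 + 4 + 12 + 24 + 16 = 57.
This bounds M(r) := max_{|z|=r} |p(z)| from above; equality holds iff all terms c_k z^k can be made to align in phase at a single z on |z|=r.
Part (b). At z = 2 (real, on the circle |z| = r):
  p(2) = (1)·2^0 + (-2)·2^1 + (3)·2^2 + (3)·2^3 + (1)·2^4 = 49.
  |p(2)| = 49.
Check: |p(2)| = 49 ≤ 57 = M_tri(2). ✓ Equality does not hold at z = 2 (the coefficients have mixed signs, so the terms do not all align in phase there).

M_tri(2) = 57; |p(2)| = 49; equality at z=2: no.


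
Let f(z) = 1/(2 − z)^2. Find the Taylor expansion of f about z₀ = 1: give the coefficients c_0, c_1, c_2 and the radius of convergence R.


Let w = z − z₀, so z = z₀ + w.
Then 2 − z = 2 − (z₀ + w) = (2 − z₀) − w = 1 − w.
f(z) = 1/(1 − w)^2 = (1/(1)^2) · (1 − w/(1))^{−2}.
By the binomial series (1−u)^{−2} = Σ_{n≥0} C(n+1, 1) u^n for |u|<1, with u = w/(1):
  c_n = C(n+1, 1) / (1)^(n+2).
  c_0 = 1/(1)^2 = 1.
  c_1 = 2/(1)^3 = 2.
  c_2 = 3/(1)^4 = 3.
The series is valid for |w/d| < 1, i.e. |z − z₀| < |d|.
Radius of convergence: R = |2 − z₀| = |1| = 1 (distance from z₀ to the singularity z = 2).

c_0 = 1, c_1 = 2, c_2 = 3; R = 1.


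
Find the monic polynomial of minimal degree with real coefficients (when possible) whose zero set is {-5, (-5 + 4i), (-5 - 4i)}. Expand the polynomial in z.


The polynomial is p(z) = ∏_{α ∈ S} (z − α), where S = {-5, (-5 + 4i), (-5 - 4i)}.
Expanding the product yields: p(z) = z^3 + 15·z^2 + 91·z + 205.
Note conjugate pairs combine to real quadratics: (z − (-5+4i))(z − (-5−4i)) = z² + 10z + 41.
The resulting polynomial has degree 3 and real coefficients as required.

p(z) = z^3 + 15·z^2 + 91·z + 205.


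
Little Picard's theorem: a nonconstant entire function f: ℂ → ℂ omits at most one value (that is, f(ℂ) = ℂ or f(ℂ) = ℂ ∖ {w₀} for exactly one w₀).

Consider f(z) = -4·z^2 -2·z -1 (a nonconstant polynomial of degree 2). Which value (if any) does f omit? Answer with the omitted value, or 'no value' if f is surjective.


Little Picard bounds the complement of f(ℂ) to at most one point.
For every w ∈ ℂ, the equation p(z) − w = 0 is a nonconstant polynomial in z and hence has at least one root by the fundamental theorem of algebra. So p is surjective onto ℂ, omitting no value.

Omitted value: no value.


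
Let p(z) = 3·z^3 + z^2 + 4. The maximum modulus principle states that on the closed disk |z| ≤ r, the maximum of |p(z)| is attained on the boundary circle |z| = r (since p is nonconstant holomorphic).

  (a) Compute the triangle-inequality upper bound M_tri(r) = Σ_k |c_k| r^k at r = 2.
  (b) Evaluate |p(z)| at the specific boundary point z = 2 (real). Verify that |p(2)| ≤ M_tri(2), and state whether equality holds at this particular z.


Coefficients: c_0 = 4, c_1 = 0, c_2 = 1, c_3 = 3. Radius r = 2.
Part (a). Triangle bound: M_tri(r) = Σ_k |c_k| r^k
  = |4|·2^0 + |0|·2^1 + |1|·2^2 + |3|·2^3
  = 4 + 0 + 4 + 24 = 32.
This bounds M(r) := max_{|z|=r} |p(z)| from above; equality holds iff all terms c_k z^k can be made to align in phase at a single z on |z|=r.
Part (b). At z = 2 (real, on the circle |z| = r):
  p(2) = (4)·2^0 + (0)·2^1 + (1)·2^2 + (3)·2^3 = 32.
  |p(2)| = 32.
Since all nonzero coefficients share the same sign, |p(2)| = 32 = M_tri(2); the triangle bound is attained at z = 2, so in fact M(r) = 32.

M_tri(2) = 32; |p(2)| = 32; equality at z=2: yes.


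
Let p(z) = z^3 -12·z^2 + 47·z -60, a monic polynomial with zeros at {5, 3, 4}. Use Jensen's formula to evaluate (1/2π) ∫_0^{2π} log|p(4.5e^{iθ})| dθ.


Zeros: 3, 4, 5; r = 4.5.
Inside |z| < r: 3, 4. Outside (|z| ≥ r): 5.
p(0) = -60, so log|p(0)| = log(60) = 4.0943.
Apply Jensen: I(r) = log|p(0)| + Σ_k log(r/|z_k|), summed over zeros inside |z| < r.
  log(r/|z_k|) for z_k = 3: log(4.5/3) = 0.4055
  log(r/|z_k|) for z_k = 4: log(4.5/4) = 0.1178
  Outside zeros (5) contribute nothing to the Jensen sum.
Sum over inside zeros: 0.5232.
I(r) = log|p(0)| + (inside sum) = 4.0943 + 0.5232 = 4.6176.
Note: since some zeros are outside |z| ≤ r, the simplified n·log(r) form does NOT apply — only the inside zeros contribute.

I(r) ≈ 4.6176.


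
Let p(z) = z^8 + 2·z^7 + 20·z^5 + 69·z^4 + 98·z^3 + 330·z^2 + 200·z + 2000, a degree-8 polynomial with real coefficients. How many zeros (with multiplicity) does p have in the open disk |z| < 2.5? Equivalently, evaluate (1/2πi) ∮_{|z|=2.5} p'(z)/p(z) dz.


The zeros of p are: (-3 + 1i), (-3 - 1i), (2 + 2i), (2 - 2i), (1 + 2i), (1 - 2i), (-1 + 2i), (-1 - 2i).
Their magnitudes are: 3.162, 3.162, 2.828, 2.828, 2.236, 2.236, 2.236, 2.236.
Zeros with |z| < R = 2.5: (1 + 2i), (1 - 2i), (-1 + 2i), (-1 - 2i).
Count = 4.
By the argument principle, (1/2πi) ∮_{|z|=R} p'(z)/p(z) dz equals exactly this count.

Number of zeros inside |z| < 2.5: 4.


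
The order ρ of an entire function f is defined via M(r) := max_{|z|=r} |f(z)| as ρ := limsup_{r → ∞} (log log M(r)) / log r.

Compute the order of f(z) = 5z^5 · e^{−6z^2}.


M(r) = max_{|z|=r} |5|·|z|^5·|e^{−6z^2}| = 5·r^5 · e^{6r^2} (the factors attain their maxima compatibly on |z|=r). Then log M(r) = log 5 + 5·log r + 6r^2, dominated by the last term, so log log M(r) ~ 2·log r. The polynomial factor 5z^5 contributes only a log r term and does not affect the order. ρ = 2.
Therefore ρ = 2.

Order ρ = 2.


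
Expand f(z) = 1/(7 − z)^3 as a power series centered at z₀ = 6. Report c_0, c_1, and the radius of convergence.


Let w = z − z₀, so z = z₀ + w.
Then 7 − z = 7 − (z₀ + w) = (7 − z₀) − w = 1 − w.
f(z) = 1/(1 − w)^3 = (1/(1)^3) · (1 − w/(1))^{−3}.
By the binomial series (1−u)^{−3} = Σ_{n≥0} C(n+2, 2) u^n for |u|<1, with u = w/(1):
  c_n = C(n+2, 2) / (1)^(n+3).
  c_0 = 1/(1)^3 = 1.
  c_1 = 3/(1)^4 = 3.
The series is valid for |w/d| < 1, i.e. |z − z₀| < |d|.
Radius of convergence: R = |7 − z₀| = |1| = 1 (distance from z₀ to the singularity z = 7).

c_0 = 1, c_1 = 3; R = 1.


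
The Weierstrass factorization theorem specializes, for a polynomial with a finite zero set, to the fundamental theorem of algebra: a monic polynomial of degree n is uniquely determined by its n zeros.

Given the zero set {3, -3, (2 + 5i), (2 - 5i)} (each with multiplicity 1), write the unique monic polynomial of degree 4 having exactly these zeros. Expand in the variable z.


The polynomial is p(z) = ∏_{α ∈ S} (z − α), where S = {3, -3, (2 + 5i), (2 - 5i)}.
Expanding the product yields: p(z) = z^4 -4·z^3 + 20·z^2 + 36·z -261.
Note conjugate pairs combine to real quadratics: (z − (2+5i))(z − (2−5i)) = z² − 4z + 29.
The resulting polynomial has degree 4 and real coefficients as required.

p(z) = z^4 -4·z^3 + 20·z^2 + 36·z -261.


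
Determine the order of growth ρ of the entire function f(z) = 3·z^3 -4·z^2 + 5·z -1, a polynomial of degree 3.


|f(z)| ≤ Σ|c_k|·r^k = O(r^3) as r → ∞. Polynomial growth is O(e^{r^ε}) for every ε > 0 (since r^3/e^{r^ε} → 0), so ρ ≤ ε for all ε > 0, i.e. ρ = 0. Every nonconstant polynomial has order 0.
Therefore ρ = 0.

Order ρ = 0.


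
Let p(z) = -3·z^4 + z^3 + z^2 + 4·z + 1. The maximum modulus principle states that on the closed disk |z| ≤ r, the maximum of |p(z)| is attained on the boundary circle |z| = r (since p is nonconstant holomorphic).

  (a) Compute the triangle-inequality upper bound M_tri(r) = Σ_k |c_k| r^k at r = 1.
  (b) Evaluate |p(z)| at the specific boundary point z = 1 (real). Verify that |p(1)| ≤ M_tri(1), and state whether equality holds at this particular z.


Coefficients: c_0 = 1, c_1 = 4, c_2 = 1, c_3 = 1, c_4 = -3. Radius r = 1.
Part (a). Triangle bound: M_tri(r) = Σ_k |c_k| r^k
  = |1|·1^0 + |4|·1^1 + |1|·1^2 + |1|·1^3 + |-3|·1^4
  = 1 + 4 + 1 + 1 + 3 = 10.
This bounds M(r) := max_{|z|=r} |p(z)| from above; equality holds iff all terms c_k z^k can be made to align in phase at a single z on |z|=r.
Part (b). At z = 1 (real, on the circle |z| = r):
  p(1) = (1)·1^0 + (4)·1^1 + (1)·1^2 + (1)·1^3 + (-3)·1^4 = 4.
  |p(1)| = 4.
Check: |p(1)| = 4 ≤ 10 = M_tri(1). ✓ Equality does not hold at z = 1 (the coefficients have mixed signs, so the terms do not all align in phase there).

M_tri(1) = 10; |p(1)| = 4; equality at z=1: no.


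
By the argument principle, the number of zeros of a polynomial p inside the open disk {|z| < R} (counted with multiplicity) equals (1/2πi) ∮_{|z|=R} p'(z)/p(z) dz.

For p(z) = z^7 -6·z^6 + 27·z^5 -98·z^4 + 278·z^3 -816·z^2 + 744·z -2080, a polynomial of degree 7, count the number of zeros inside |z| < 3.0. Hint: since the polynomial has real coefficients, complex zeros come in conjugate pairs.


The zeros of p are: (2 + 3i), (2 - 3i), (0 + 2i), (0 - 2i), 4, (-1 + 3i), (-1 - 3i).
Their magnitudes are: 3.606, 3.606, 2, 2, 4, 3.162, 3.162.
Zeros with |z| < R = 3.0: (0 + 2i), (0 - 2i).
Count = 2.
By the argument principle, (1/2πi) ∮_{|z|=R} p'(z)/p(z) dz equals exactly this count.

Number of zeros inside |z| < 3.0: 2.


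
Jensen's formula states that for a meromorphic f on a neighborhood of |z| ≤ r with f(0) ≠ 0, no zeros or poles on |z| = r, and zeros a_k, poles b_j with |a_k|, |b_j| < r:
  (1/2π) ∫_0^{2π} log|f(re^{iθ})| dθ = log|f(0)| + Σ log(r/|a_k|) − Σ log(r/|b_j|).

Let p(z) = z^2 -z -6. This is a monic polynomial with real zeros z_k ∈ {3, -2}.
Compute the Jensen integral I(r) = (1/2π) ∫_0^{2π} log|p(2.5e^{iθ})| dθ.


Zeros: -2, 3; r = 2.5.
Inside |z| < r: -2. Outside (|z| ≥ r): 3.
p(0) = -6, so log|p(0)| = log(6) = 1.7918.
Apply Jensen: I(r) = log|p(0)| + Σ_k log(r/|z_k|), summed over zeros inside |z| < r.
  log(r/|z_k|) for z_k = -2: log(2.5/2) = 0.2231
  Outside zeros (3) contribute nothing to the Jensen sum.
Sum over inside zeros: 0.2231.
I(r) = log|p(0)| + (inside sum) = 1.7918 + 0.2231 = 2.0149.
Note: since some zeros are outside |z| ≤ r, the simplified n·log(r) form does NOT apply — only the inside zeros contribute.

I(r) ≈ 2.0149.


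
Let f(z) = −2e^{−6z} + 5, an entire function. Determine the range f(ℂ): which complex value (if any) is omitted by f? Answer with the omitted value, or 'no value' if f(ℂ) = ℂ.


Little Picard bounds the complement of f(ℂ) to at most one point.
e^{−6z} is never zero on ℂ, so -2·e^{−6z} takes every value in ℂ ∖ {0}. Adding 5 shifts the range to ℂ ∖ {5}. Thus f omits exactly the value 5.

Omitted value: 5.


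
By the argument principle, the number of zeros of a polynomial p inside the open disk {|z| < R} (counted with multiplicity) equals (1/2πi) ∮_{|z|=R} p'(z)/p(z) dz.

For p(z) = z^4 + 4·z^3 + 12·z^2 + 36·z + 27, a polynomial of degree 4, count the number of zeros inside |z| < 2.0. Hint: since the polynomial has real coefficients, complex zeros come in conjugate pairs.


The zeros of p are: (0 + 3i), (0 - 3i), -1, -3.
Their magnitudes are: 3, 3, 1, 3.
Zeros with |z| < R = 2.0: -1.
Count = 1.
By the argument principle, (1/2πi) ∮_{|z|=R} p'(z)/p(z) dz equals exactly this count.

Number of zeros inside |z| < 2.0: 1.


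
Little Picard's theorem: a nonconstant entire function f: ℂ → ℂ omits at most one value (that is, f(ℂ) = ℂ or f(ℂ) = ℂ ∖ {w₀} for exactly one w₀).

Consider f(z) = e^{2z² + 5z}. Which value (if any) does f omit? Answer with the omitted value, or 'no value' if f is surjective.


Little Picard bounds the complement of f(ℂ) to at most one point.
The exponent g(z) = 2z² + 5z is a nonconstant polynomial, hence surjective onto ℂ. So e^{g(z)} takes every value in {e^w : w ∈ ℂ} = ℂ ∖ {0}. Adding 0 shifts the range to ℂ ∖ {0}. f omits exactly 0.

Omitted value: 0.


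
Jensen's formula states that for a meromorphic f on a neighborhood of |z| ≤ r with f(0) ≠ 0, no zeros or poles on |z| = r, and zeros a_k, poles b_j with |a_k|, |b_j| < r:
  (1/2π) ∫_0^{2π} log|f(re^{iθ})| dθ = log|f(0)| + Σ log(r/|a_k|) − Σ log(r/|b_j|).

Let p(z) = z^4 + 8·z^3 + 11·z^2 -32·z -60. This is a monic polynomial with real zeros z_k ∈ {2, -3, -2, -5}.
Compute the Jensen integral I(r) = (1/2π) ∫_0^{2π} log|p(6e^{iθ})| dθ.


Zeros: -5, -3, -2, 2; r = 6.
Inside |z| < r: -5, -3, -2, 2. Outside (|z| ≥ r): ∅.
p(0) = -60, so log|p(0)| = log(60) = 4.0943.
Apply Jensen: I(r) = log|p(0)| + Σ_k log(r/|z_k|), summed over zeros inside |z| < r.
  log(r/|z_k|) for z_k = 2: log(6/2) = 1.0986
  log(r/|z_k|) for z_k = -3: log(6/3) = 0.6931
  log(r/|z_k|) for z_k = -2: log(6/2) = 1.0986
  log(r/|z_k|) for z_k = -5: log(6/5) = 0.1823
Sum over inside zeros: 3.0727.
I(r) = log|p(0)| + (inside sum) = 4.0943 + 3.0727 = 7.1670.
Closed form (all zeros inside, monic): I(r) = n·log(r) = 4·log(6) = 7.1670. ✓

I(r) ≈ 7.1670.


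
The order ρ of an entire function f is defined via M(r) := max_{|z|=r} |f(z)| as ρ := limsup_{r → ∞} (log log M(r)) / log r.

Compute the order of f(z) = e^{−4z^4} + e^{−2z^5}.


Each summand is entire of order 4 and 5 respectively (as in the single-exponential case). The order of a sum is at most the max of the orders, so ρ ≤ 5. For the lower bound: on |z|=r choose arg z so that -2z^5 is real positive; then |e^{-2z^5}| = e^{2r^5} while |e^{-4z^4}| ≤ e^{4r^4} = o(e^{2r^5}). So |f| ≥ e^{2r^5}(1 − o(1)) and ρ ≥ 5. Hence ρ = max(4, 5) = 5.
Therefore ρ = 5.

Order ρ = 5.


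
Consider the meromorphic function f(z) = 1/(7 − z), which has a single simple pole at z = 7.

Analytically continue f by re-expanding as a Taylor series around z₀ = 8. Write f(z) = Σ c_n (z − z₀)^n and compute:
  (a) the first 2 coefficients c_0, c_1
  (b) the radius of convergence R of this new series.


Let w = z − z₀, so z = z₀ + w.
Then 7 − z = 7 − (z₀ + w) = (7 − z₀) − w = -1 − w.
f(z) = 1/(-1 − w) = (1/(-1)) · 1/(1 − w/(-1)) = Σ_{n≥0} w^n / (-1)^(n+1).
So c_n = 1/(-1)^(n+1):
  c_0 = 1/(-1)^1 = -1.
  c_1 = 1/(-1)^2 = 1.
The series is valid for |w/d| < 1, i.e. |z − z₀| < |d|.
Radius of convergence: R = |7 − z₀| = |-1| = 1 (distance from z₀ to the singularity z = 7).

c_0 = -1, c_1 = 1; R = 1.


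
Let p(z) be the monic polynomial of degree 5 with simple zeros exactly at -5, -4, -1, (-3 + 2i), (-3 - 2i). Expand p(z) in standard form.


The polynomial is p(z) = ∏_{α ∈ S} (z − α), where S = {-5, -4, -1, (-3 + 2i), (-3 - 2i)}.
Expanding the product yields: p(z) = z^5 + 16·z^4 + 102·z^3 + 324·z^2 + 497·z + 260.
Note conjugate pairs combine to real quadratics: (z − (-3+2i))(z − (-3−2i)) = z² + 6z + 13.
The resulting polynomial has degree 5 and real coefficients as required.

p(z) = z^5 + 16·z^4 + 102·z^3 + 324·z^2 + 497·z + 260.


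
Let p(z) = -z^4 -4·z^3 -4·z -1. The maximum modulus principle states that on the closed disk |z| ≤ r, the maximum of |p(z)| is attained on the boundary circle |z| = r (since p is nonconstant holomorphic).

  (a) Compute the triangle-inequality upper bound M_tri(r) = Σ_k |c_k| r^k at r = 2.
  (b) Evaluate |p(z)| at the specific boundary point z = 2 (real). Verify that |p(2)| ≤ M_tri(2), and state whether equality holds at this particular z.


Coefficients: c_0 = -1, c_1 = -4, c_2 = 0, c_3 = -4, c_4 = -1. Radius r = 2.
Part (a). Triangle bound: M_tri(r) = Σ_k |c_k| r^k
  = |-1|·2^0 + |-4|·2^1 + |0|·2^2 + |-4|·2^3 + |-1|·2^4
  = 1 + 8 + 0 + 32 + 16 = 57.
This bounds M(r) := max_{|z|=r} |p(z)| from above; equality holds iff all terms c_k z^k can be made to align in phase at a single z on |z|=r.
Part (b). At z = 2 (real, on the circle |z| = r):
  p(2) = (-1)·2^0 + (-4)·2^1 + (0)·2^2 + (-4)·2^3 + (-1)·2^4 = -57.
  |p(2)| = 57.
Since all nonzero coefficients share the same sign, |p(2)| = 57 = M_tri(2); the triangle bound is attained at z = 2, so in fact M(r) = 57.

M_tri(2) = 57; |p(2)| = 57; equality at z=2: yes.


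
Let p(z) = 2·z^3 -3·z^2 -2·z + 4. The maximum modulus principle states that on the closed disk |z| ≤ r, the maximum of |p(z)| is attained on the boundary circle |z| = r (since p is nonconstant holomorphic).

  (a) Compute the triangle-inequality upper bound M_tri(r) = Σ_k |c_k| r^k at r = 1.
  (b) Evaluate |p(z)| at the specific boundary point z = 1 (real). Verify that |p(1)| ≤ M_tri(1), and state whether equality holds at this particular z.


Coefficients: c_0 = 4, c_1 = -2, c_2 = -3, c_3 = 2. Radius r = 1.
Part (a). Triangle bound: M_tri(r) = Σ_k |c_k| r^k
  = |4|·1^0 + |-2|·1^1 + |-3|·1^2 + |2|·1^3
  = 4 + 2 + 3 + 2 = 11.
This bounds M(r) := max_{|z|=r} |p(z)| from above; equality holds iff all terms c_k z^k can be made to align in phase at a single z on |z|=r.
Part (b). At z = 1 (real, on the circle |z| = r):
  p(1) = (4)·1^0 + (-2)·1^1 + (-3)·1^2 + (2)·1^3 = 1.
  |p(1)| = 1.
Check: |p(1)| = 1 ≤ 11 = M_tri(1). ✓ Equality does not hold at z = 1 (the coefficients have mixed signs, so the terms do not all align in phase there).

M_tri(1) = 11; |p(1)| = 1; equality at z=1: no.


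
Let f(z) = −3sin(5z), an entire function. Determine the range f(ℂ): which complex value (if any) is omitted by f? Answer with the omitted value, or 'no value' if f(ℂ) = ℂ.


Little Picard bounds the complement of f(ℂ) to at most one point.
sin is entire and surjective onto ℂ: for every w ∈ ℂ, sin(ζ) = w has a solution ζ ∈ ℂ (e.g., via the complex inverse arcsin). With ζ = 5z this gives z = ζ/(5). Then -3·sin(5z) takes every value in -3·ℂ = ℂ, and adding 0 is a bijection of ℂ. So f is surjective and omits no value. (Note: only on the real line is sin bounded by [−1, 1].)

Omitted value: no value.


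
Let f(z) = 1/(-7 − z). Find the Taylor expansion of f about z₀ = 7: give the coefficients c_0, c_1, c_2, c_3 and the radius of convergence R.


Let w = z − z₀, so z = z₀ + w.
Then -7 − z = -7 − (z₀ + w) = (-7 − z₀) − w = -14 − w.
f(z) = 1/(-14 − w) = (1/(-14)) · 1/(1 − w/(-14)) = Σ_{n≥0} w^n / (-14)^(n+1).
So c_n = 1/(-14)^(n+1):
  c_0 = 1/(-14)^1 = -1/14.
  c_1 = 1/(-14)^2 = 1/196.
  c_2 = 1/(-14)^3 = -1/2744.
  c_3 = 1/(-14)^4 = 1/38416.
The series is valid for |w/d| < 1, i.e. |z − z₀| < |d|.
Radius of convergence: R = |-7 − z₀| = |-14| = 14 (distance from z₀ to the singularity z = -7).

c_0 = -1/14, c_1 = 1/196, c_2 = -1/2744, c_3 = 1/38416; R = 14.


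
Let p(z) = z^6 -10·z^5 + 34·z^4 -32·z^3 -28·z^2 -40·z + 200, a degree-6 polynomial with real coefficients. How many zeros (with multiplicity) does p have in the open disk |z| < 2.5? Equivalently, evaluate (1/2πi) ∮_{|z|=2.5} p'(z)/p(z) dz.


The zeros of p are: (3 + 1i), (3 - 1i), (3 + 1i), (3 - 1i), (-1 + 1i), (-1 - 1i).
Their magnitudes are: 3.162, 3.162, 3.162, 3.162, 1.414, 1.414.
Zeros with |z| < R = 2.5: (-1 + 1i), (-1 - 1i).
Count = 2.
By the argument principle, (1/2πi) ∮_{|z|=R} p'(z)/p(z) dz equals exactly this count.

Number of zeros inside |z| < 2.5: 2.


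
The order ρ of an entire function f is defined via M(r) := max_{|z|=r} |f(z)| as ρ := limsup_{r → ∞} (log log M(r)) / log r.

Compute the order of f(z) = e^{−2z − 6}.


|e^{−2z − 6}| = e^{Re(-2·z) + -6} ≤ e^{2|z|^1 + -6} = e^{2r^1 + -6} on |z| = r, so ρ ≤ 1. Choosing z on |z|=r so that -2·z is real positive (always possible by picking arg z appropriately) gives |f(z)| = e^{2r^1 + -6}, matching the bound. The additive constant -6 does not affect log log M(r) ~ 1·log r. Hence ρ = 1.
Therefore ρ = 1.

Order ρ = 1.


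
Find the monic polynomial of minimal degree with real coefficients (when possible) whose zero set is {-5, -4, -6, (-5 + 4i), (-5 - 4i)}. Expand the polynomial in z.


The polynomial is p(z) = ∏_{α ∈ S} (z − α), where S = {-5, -4, -6, (-5 + 4i), (-5 - 4i)}.
Expanding the product yields: p(z) = z^5 + 25·z^4 + 265·z^3 + 1475·z^2 + 4234·z + 4920.
Note conjugate pairs combine to real quadratics: (z − (-5+4i))(z − (-5−4i)) = z² + 10z + 41.
The resulting polynomial has degree 5 and real coefficients as required.

p(z) = z^5 + 25·z^4 + 265·z^3 + 1475·z^2 + 4234·z + 4920.


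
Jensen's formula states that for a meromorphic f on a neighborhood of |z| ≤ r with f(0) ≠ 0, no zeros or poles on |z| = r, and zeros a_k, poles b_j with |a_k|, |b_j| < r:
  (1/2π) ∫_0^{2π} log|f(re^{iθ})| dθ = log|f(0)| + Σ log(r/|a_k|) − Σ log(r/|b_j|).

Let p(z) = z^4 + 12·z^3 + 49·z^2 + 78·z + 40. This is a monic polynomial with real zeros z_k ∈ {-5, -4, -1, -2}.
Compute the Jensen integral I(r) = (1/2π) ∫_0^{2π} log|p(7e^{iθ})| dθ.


Zeros: -5, -4, -2, -1; r = 7.
Inside |z| < r: -5, -4, -2, -1. Outside (|z| ≥ r): ∅.
p(0) = 40, so log|p(0)| = log(40) = 3.6889.
Apply Jensen: I(r) = log|p(0)| + Σ_k log(r/|z_k|), summed over zeros inside |z| < r.
  log(r/|z_k|) for z_k = -5: log(7/5) = 0.3365
  log(r/|z_k|) for z_k = -4: log(7/4) = 0.5596
  log(r/|z_k|) for z_k = -1: log(7/1) = 1.9459
  log(r/|z_k|) for z_k = -2: log(7/2) = 1.2528
Sum over inside zeros: 4.0948.
I(r) = log|p(0)| + (inside sum) = 3.6889 + 4.0948 = 7.7836.
Closed form (all zeros inside, monic): I(r) = n·log(r) = 4·log(7) = 7.7836. ✓

I(r) ≈ 7.7836.


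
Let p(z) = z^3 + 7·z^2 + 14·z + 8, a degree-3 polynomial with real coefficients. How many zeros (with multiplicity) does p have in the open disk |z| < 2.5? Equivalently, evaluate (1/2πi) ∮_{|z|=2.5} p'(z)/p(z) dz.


The zeros of p are: -1, -2, -4.
Their magnitudes are: 1, 2, 4.
Zeros with |z| < R = 2.5: -1, -2.
Count = 2.
By the argument principle, (1/2πi) ∮_{|z|=R} p'(z)/p(z) dz equals exactly this count.

Number of zeros inside |z| < 2.5: 2.


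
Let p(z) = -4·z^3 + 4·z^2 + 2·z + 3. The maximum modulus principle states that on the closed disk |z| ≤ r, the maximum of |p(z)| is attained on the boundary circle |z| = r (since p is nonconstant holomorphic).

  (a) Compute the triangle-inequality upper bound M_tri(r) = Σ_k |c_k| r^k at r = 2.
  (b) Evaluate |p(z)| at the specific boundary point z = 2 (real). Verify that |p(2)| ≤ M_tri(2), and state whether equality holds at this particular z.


Coefficients: c_0 = 3, c_1 = 2, c_2 = 4, c_3 = -4. Radius r = 2.
Part (a). Triangle bound: M_tri(r) = Σ_k |c_k| r^k
  = |3|·2^0 + |2|·2^1 + |4|·2^2 + |-4|·2^3
  = 3 + 4 + 16 + 32 = 55.
This bounds M(r) := max_{|z|=r} |p(z)| from above; equality holds iff all terms c_k z^k can be made to align in phase at a single z on |z|=r.
Part (b). At z = 2 (real, on the circle |z| = r):
  p(2) = (3)·2^0 + (2)·2^1 + (4)·2^2 + (-4)·2^3 = -9.
  |p(2)| = 9.
Check: |p(2)| = 9 ≤ 55 = M_tri(2). ✓ Equality does not hold at z = 2 (the coefficients have mixed signs, so the terms do not all align in phase there).

M_tri(2) = 55; |p(2)| = 9; equality at z=2: no.


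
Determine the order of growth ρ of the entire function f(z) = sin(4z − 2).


sin(w) is a linear combination of e^{iw} and e^{−iw} (or e^w, e^{−w} in the hyperbolic case), so |sin(w)| ≤ e^{|w|}. With w = 4z − 2, |w| ≤ 4|z| + 2 = 4r + 2 on |z| = r, giving M(r) ≤ e^{4r + 2}, so ρ ≤ 1. On a suitable ray (z = it for sin/cos; z = t for sinh/cosh, t real → ∞), |sin(4z − 2)| grows like e^{4|t|}/2, so ρ ≥ 1. Hence ρ = 1.
Therefore ρ = 1.

Order ρ = 1.


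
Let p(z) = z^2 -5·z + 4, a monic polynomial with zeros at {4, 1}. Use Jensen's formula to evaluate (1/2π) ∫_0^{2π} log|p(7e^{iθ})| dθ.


Zeros: 1, 4; r = 7.
Inside |z| < r: 1, 4. Outside (|z| ≥ r): ∅.
p(0) = 4, so log|p(0)| = log(4) = 1.3863.
Apply Jensen: I(r) = log|p(0)| + Σ_k log(r/|z_k|), summed over zeros inside |z| < r.
  log(r/|z_k|) for z_k = 4: log(7/4) = 0.5596
  log(r/|z_k|) for z_k = 1: log(7/1) = 1.9459
Sum over inside zeros: 2.5055.
I(r) = log|p(0)| + (inside sum) = 1.3863 + 2.5055 = 3.8918.
Closed form (all zeros inside, monic): I(r) = n·log(r) = 2·log(7) = 3.8918. ✓

I(r) ≈ 3.8918.


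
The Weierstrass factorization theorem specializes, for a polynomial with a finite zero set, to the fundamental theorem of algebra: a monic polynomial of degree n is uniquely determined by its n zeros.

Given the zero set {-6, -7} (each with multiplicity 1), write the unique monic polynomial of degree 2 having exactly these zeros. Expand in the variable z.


The polynomial is p(z) = ∏_{α ∈ S} (z − α), where S = {-6, -7}.
Expanding the product yields: p(z) = z^2 + 13·z + 42.
The resulting polynomial has degree 2 and real coefficients as required.

p(z) = z^2 + 13·z + 42.


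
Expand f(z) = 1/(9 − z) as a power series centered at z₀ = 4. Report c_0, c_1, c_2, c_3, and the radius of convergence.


Let w = z − z₀, so z = z₀ + w.
Then 9 − z = 9 − (z₀ + w) = (9 − z₀) − w = 5 − w.
f(z) = 1/(5 − w) = (1/(5)) · 1/(1 − w/(5)) = Σ_{n≥0} w^n / (5)^(n+1).
So c_n = 1/(5)^(n+1):
  c_0 = 1/(5)^1 = 1/5.
  c_1 = 1/(5)^2 = 1/25.
  c_2 = 1/(5)^3 = 1/125.
  c_3 = 1/(5)^4 = 1/625.
The series is valid for |w/d| < 1, i.e. |z − z₀| < |d|.
Radius of convergence: R = |9 − z₀| = |5| = 5 (distance from z₀ to the singularity z = 9).

c_0 = 1/5, c_1 = 1/25, c_2 = 1/125, c_3 = 1/625; R = 5.


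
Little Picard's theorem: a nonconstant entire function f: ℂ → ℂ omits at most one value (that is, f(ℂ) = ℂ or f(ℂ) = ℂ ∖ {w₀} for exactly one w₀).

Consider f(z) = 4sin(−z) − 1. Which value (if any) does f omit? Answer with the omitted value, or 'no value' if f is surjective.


Little Picard bounds the complement of f(ℂ) to at most one point.
sin is entire and surjective onto ℂ: for every w ∈ ℂ, sin(ζ) = w has a solution ζ ∈ ℂ (e.g., via the complex inverse arcsin). With ζ = −z this gives z = ζ/(-1). Then 4·sin(−z) takes every value in 4·ℂ = ℂ, and adding -1 is a bijection of ℂ. So f is surjective and omits no value. (Note: only on the real line is sin bounded by [−1, 1].)

Omitted value: no value.
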